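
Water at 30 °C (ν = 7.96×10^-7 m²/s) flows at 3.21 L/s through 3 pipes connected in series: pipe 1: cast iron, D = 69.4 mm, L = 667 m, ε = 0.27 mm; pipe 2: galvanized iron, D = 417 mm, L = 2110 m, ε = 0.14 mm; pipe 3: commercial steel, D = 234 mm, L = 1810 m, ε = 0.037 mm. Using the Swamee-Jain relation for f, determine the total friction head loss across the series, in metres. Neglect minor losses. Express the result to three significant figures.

Pipe 1: V = 0.8486 m/s, Re = 7.40×10^4, ε/D = 0.00389, f = 0.02994, h_1 = f(L/D)V²/2g = 10.56 m
Pipe 2: V = 0.02350 m/s, Re = 1.23×10^4, ε/D = 3.36×10^-4, f = 0.02992, h_2 = f(L/D)V²/2g = 0.004263 m
Pipe 3: V = 0.07464 m/s, Re = 2.19×10^4, ε/D = 1.58×10^-4, f = 0.02563, h_3 = f(L/D)V²/2g = 0.05631 m
Series → Q common, losses add: H = Σh = 10.62 m

H ≈ 10.6 m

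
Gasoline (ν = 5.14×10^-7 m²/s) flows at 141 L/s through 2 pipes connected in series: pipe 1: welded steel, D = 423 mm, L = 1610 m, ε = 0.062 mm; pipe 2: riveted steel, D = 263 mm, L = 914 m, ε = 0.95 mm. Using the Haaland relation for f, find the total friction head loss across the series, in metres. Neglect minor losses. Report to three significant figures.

Pipe 1: V = 1.003 m/s, Re = 8.26×10^5, ε/D = 1.47×10^-4, f = 0.01415, h_1 = f(L/D)V²/2g = 2.763 m
Pipe 2: V = 2.595 m/s, Re = 1.33×10^6, ε/D = 0.00361, f = 0.02772, h_2 = f(L/D)V²/2g = 33.08 m
Series → Q common, losses add: H = Σh = 35.84 m

H ≈ 35.8 m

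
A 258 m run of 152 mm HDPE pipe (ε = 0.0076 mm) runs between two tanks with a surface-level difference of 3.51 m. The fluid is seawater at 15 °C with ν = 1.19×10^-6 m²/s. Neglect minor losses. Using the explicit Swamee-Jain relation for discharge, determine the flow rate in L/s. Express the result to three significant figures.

Swamee-Jain (Type II): Q = -0.965·√(gD⁵h_f/L)·ln[ε/(3.7D) + √(3.17ν²L/(gD³h_f))]
√(gD⁵h_f/L) = √(9.81·0.152⁵·3.51/258) = 0.003291
ε/(3.7D) = 1.35×10^-5; √(3.17ν²L/(gD³h_f)) = 9.79×10^-5
Q = -0.965·0.003291·ln(1.114×10^-4) = 0.02891 m³/s
Check: V = 1.59 m/s, Re = 2.03×10^5, f = 0.01593, h_f = 3.50 m ≈ 3.51 m ✓

Q ≈ 28.9 L/s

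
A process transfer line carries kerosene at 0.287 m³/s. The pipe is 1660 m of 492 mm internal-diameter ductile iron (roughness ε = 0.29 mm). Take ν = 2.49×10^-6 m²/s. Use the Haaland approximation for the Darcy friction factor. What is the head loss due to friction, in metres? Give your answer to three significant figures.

h_f ≈ 7.28 m

V = 4Q/(πD²) = 4·0.287/(π·0.492²) = 1.510 m/s
Re = VD/ν = 1.510·0.492/2.49×10^-6 = 2.98×10^5 → turbulent
ε/D = 0.29/492 = 5.89×10^-4
Haaland: f = 0.01858
h_f = f(L/D)V²/(2g) = 0.01858·(1660/0.492)·1.510²/(2·9.81) = 7.282 m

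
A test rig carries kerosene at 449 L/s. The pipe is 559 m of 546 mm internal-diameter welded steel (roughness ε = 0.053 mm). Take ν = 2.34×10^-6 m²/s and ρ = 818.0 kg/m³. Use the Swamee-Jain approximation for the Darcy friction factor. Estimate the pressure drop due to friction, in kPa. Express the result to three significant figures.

Δp ≈ 22.5 kPa

V = 4Q/(πD²) = 4·0.449/(π·0.546²) = 1.918 m/s
Re = VD/ν = 1.918·0.546/2.34×10^-6 = 4.47×10^5 → turbulent
ε/D = 0.053/546 = 9.71×10^-5
Swamee-Jain: f = 0.01462
h_f = f(L/D)V²/(2g) = 0.01462·(559/0.546)·1.918²/(2·9.81) = 2.806 m
Δp = ρg·h_f = 818.0·9.81·2.806 = 22.52 kPa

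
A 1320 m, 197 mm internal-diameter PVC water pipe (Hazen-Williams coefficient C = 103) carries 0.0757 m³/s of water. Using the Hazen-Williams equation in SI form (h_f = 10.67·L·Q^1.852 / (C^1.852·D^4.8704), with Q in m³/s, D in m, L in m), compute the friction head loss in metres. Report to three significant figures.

h_f ≈ 60.4 m

h_f = 10.67·1320·0.0757^1.852 / (103^1.852·0.197^4.8704) = 60.43 m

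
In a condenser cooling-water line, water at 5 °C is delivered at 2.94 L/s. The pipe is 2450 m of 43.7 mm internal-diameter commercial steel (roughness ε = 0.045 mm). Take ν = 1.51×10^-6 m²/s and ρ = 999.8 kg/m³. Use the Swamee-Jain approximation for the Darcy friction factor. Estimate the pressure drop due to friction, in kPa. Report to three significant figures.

V = 4Q/(πD²) = 4·0.00294/(π·0.0437²) = 1.960 m/s
Re = VD/ν = 1.960·0.0437/1.51×10^-6 = 5.67×10^4 → turbulent
ε/D = 0.045/43.7 = 0.00103
Swamee-Jain: f = 0.02387
h_f = f(L/D)V²/(2g) = 0.02387·(2450/0.0437)·1.960²/(2·9.81) = 262.1 m
Δp = ρg·h_f = 999.8·9.81·262.1 = 2571 kPa

Δp ≈ 2570 kPa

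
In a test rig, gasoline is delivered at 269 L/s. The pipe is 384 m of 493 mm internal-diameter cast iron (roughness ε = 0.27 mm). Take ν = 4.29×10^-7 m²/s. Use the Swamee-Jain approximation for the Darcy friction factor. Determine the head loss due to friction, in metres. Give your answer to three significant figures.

V = 4Q/(πD²) = 4·0.269/(π·0.493²) = 1.409 m/s
Re = VD/ν = 1.409·0.493/4.29×10^-7 = 1.62×10^6 → turbulent
ε/D = 0.27/493 = 5.48×10^-4
Swamee-Jain: f = 0.01742
h_f = f(L/D)V²/(2g) = 0.01742·(384/0.493)·1.409²/(2·9.81) = 1.373 m

h_f ≈ 1.37 m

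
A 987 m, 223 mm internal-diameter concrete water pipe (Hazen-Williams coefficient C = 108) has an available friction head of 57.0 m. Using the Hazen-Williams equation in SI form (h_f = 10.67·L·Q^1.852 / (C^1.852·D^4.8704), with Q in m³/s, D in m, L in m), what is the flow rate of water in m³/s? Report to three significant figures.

Rearranging: Q = [h_f·C^1.852·D^4.8704 / (10.67·L)]^(1/1.852)
Q = [57.0·108^1.852·0.223^4.8704 / (10.67·987)]^0.540 = 0.1247 m³/s

Q ≈ 0.125 m³/s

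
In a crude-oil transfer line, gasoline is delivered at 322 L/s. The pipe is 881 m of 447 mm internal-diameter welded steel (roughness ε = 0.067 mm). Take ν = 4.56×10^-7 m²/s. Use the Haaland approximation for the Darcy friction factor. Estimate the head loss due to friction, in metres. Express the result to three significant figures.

h_f ≈ 5.72 m

V = 4Q/(πD²) = 4·0.322/(π·0.447²) = 2.052 m/s
Re = VD/ν = 2.052·0.447/4.56×10^-7 = 2.01×10^6 → turbulent
ε/D = 0.067/447 = 1.50×10^-4
Haaland: f = 0.01353
h_f = f(L/D)V²/(2g) = 0.01353·(881/0.447)·2.052²/(2·9.81) = 5.723 m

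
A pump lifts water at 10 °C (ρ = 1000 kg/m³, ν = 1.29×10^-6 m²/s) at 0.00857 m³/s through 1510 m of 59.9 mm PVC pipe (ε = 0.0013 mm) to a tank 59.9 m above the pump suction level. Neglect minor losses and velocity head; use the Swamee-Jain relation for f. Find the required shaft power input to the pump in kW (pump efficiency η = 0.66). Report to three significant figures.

P_shaft ≈ 33.1 kW

V = 4Q/(πD²) = 3.041 m/s; Re = 1.41×10^5; ε/D = 2.17×10^-5; f = 0.01680
h_f = f(L/D)V²/2g = 199.7 m
Total head H = z + h_f = 59.9 + 199.7 = 259.6 m
P_hyd = ρgQH = 1000·9.81·0.00857·259.6 = 21.82 kW
P_shaft = P_hyd/η = 21.82/0.66 = 33.06 kW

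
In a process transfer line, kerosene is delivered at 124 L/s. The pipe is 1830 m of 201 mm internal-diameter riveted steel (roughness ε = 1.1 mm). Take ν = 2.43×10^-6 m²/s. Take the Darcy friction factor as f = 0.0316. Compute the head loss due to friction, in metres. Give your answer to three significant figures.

h_f ≈ 224 m

V = 4Q/(πD²) = 4·0.124/(π·0.201²) = 3.908 m/s
h_f = f(L/D)V²/(2g) = 0.03160·(1830/0.201)·3.908²/(2·9.81) = 223.9 m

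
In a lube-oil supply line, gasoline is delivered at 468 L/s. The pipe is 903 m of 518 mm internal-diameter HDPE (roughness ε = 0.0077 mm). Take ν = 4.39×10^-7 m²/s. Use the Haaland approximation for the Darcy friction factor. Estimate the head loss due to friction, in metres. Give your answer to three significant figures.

h_f ≈ 4.58 m

V = 4Q/(πD²) = 4·0.468/(π·0.518²) = 2.221 m/s
Re = VD/ν = 2.221·0.518/4.39×10^-7 = 2.62×10^6 → turbulent
ε/D = 0.0077/518 = 1.49×10^-5
Haaland: f = 0.01044
h_f = f(L/D)V²/(2g) = 0.01044·(903/0.518)·2.221²/(2·9.81) = 4.575 m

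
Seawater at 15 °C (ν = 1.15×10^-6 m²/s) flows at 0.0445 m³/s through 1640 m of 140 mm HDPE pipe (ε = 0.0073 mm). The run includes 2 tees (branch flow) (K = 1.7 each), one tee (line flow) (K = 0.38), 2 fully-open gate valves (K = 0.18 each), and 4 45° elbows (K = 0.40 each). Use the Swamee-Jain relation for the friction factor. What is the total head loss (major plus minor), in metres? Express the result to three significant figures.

V = 4Q/(πD²) = 2.891 m/s; V²/2g = 0.4259 m
Re = 3.52×10^5, ε/D = 5.21×10^-5 → f = 0.01459 (Swamee-Jain)
Major: h_f = f(L/D)·V²/2g = 0.01459·11714·0.4259 = 72.81 m
Minor: ΣK = 5.74; h_m = ΣK·V²/2g = 2.445 m
Total H_L = 72.81 + 2.445 = 75.25 m

H_L ≈ 75.3 m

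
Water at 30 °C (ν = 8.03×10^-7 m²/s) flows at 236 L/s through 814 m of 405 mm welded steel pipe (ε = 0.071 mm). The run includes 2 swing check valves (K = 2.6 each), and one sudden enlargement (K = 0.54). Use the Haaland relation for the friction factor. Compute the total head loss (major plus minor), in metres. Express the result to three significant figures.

V = 4Q/(πD²) = 1.832 m/s; V²/2g = 0.1711 m
Re = 9.24×10^5, ε/D = 1.75×10^-4 → f = 0.01438 (Haaland)
Major: h_f = f(L/D)·V²/2g = 0.01438·2010·0.1711 = 4.945 m
Minor: ΣK = 5.74; h_m = ΣK·V²/2g = 0.9818 m
Total H_L = 4.945 + 0.9818 = 5.927 m

H_L ≈ 5.93 m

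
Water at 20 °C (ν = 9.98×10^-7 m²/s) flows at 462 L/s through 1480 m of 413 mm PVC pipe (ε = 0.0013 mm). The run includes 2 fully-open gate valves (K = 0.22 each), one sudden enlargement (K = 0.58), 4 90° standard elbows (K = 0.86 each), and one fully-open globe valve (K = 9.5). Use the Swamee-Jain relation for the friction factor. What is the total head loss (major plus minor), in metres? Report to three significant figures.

V = 4Q/(πD²) = 3.449 m/s; V²/2g = 0.6062 m
Re = 1.43×10^6, ε/D = 3.15×10^-6 → f = 0.01104 (Swamee-Jain)
Major: h_f = f(L/D)·V²/2g = 0.01104·3584·0.6062 = 23.98 m
Minor: ΣK = 14.0; h_m = ΣK·V²/2g = 8.462 m
Total H_L = 23.98 + 8.462 = 32.45 m

H_L ≈ 32.4 m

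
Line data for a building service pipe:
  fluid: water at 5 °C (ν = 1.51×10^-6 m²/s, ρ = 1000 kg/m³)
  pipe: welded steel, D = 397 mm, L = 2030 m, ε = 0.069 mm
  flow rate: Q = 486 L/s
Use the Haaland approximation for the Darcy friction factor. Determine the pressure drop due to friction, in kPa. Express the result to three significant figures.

V = 4Q/(πD²) = 4·0.486/(π·0.397²) = 3.926 m/s
Re = VD/ν = 3.926·0.397/1.51×10^-6 = 1.03×10^6 → turbulent
ε/D = 0.069/397 = 1.74×10^-4
Haaland: f = 0.01427
h_f = f(L/D)V²/(2g) = 0.01427·(2030/0.397)·3.926²/(2·9.81) = 57.34 m
Δp = ρg·h_f = 1000·9.81·57.34 = 562.5 kPa

Δp ≈ 563 kPa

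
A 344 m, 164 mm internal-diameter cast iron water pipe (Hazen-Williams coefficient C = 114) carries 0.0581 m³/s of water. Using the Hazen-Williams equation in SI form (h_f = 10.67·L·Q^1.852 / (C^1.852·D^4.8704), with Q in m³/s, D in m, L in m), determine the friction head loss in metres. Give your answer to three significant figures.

h_f ≈ 19.5 m

h_f = 10.67·344·0.0581^1.852 / (114^1.852·0.164^4.8704) = 19.53 m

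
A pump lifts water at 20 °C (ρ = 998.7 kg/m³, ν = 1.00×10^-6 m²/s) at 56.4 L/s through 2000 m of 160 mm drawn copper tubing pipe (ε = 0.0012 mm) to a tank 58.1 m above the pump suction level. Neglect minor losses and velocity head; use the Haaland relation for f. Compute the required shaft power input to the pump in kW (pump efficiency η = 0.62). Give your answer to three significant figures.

P_shaft ≈ 112 kW

V = 4Q/(πD²) = 2.805 m/s; Re = 4.49×10^5; ε/D = 7.50×10^-6; f = 0.01340
h_f = f(L/D)V²/2g = 67.16 m
Total head H = z + h_f = 58.1 + 67.16 = 125.3 m
P_hyd = ρgQH = 998.7·9.81·0.0564·125.3 = 69.21 kW
P_shaft = P_hyd/η = 69.21/0.62 = 111.6 kW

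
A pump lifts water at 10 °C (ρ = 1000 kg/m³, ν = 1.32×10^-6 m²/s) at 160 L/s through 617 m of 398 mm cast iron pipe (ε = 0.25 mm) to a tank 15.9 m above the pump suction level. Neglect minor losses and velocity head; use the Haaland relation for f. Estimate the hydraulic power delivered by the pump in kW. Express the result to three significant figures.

P_hyd ≈ 28.8 kW

V = 4Q/(πD²) = 1.286 m/s; Re = 3.88×10^5; ε/D = 6.28×10^-4; f = 0.01854
h_f = f(L/D)V²/2g = 2.423 m
Total head H = z + h_f = 15.9 + 2.423 = 18.32 m
P_hyd = ρgQH = 1000·9.81·0.160·18.32 = 28.76 kW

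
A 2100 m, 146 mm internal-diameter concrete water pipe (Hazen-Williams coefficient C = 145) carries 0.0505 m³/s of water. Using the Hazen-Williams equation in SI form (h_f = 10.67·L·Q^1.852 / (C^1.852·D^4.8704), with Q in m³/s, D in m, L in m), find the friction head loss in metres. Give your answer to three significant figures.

h_f = 10.67·2100·0.0505^1.852 / (145^1.852·0.146^4.8704) = 103.7 m

h_f ≈ 104 m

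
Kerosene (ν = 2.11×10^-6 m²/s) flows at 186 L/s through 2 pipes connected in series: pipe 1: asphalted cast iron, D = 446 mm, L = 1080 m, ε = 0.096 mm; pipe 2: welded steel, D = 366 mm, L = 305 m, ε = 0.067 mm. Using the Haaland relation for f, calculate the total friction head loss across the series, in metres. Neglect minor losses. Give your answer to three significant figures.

H ≈ 5.00 m

Pipe 1: V = 1.191 m/s, Re = 2.52×10^5, ε/D = 2.15×10^-4, f = 0.01650, h_1 = f(L/D)V²/2g = 2.887 m
Pipe 2: V = 1.768 m/s, Re = 3.07×10^5, ε/D = 1.83×10^-4, f = 0.01589, h_2 = f(L/D)V²/2g = 2.109 m
Series → Q common, losses add: H = Σh = 4.996 m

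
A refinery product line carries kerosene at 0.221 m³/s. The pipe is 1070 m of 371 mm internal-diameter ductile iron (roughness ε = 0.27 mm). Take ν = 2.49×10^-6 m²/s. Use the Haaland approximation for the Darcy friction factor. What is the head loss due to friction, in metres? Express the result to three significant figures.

V = 4Q/(πD²) = 4·0.221/(π·0.371²) = 2.044 m/s
Re = VD/ν = 2.044·0.371/2.49×10^-6 = 3.05×10^5 → turbulent
ε/D = 0.27/371 = 7.28×10^-4
Haaland: f = 0.01927
h_f = f(L/D)V²/(2g) = 0.01927·(1070/0.371)·2.044²/(2·9.81) = 11.84 m

h_f ≈ 11.8 m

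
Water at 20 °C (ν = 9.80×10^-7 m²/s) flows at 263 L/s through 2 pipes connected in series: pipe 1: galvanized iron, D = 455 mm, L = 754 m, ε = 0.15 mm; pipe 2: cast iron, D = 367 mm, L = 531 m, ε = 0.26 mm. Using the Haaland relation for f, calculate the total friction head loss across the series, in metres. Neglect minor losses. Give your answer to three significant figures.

Pipe 1: V = 1.617 m/s, Re = 7.51×10^5, ε/D = 3.30×10^-4, f = 0.01605, h_1 = f(L/D)V²/2g = 3.546 m
Pipe 2: V = 2.486 m/s, Re = 9.31×10^5, ε/D = 7.08×10^-4, f = 0.01849, h_2 = f(L/D)V²/2g = 8.428 m
Series → Q common, losses add: H = Σh = 11.97 m

H ≈ 12.0 m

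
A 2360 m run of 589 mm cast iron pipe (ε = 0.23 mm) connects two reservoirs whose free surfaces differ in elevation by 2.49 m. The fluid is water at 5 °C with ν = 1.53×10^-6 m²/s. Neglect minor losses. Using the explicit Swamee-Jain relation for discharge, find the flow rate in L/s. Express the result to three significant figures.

Swamee-Jain (Type II): Q = -0.965·√(gD⁵h_f/L)·ln[ε/(3.7D) + √(3.17ν²L/(gD³h_f))]
√(gD⁵h_f/L) = √(9.81·0.589⁵·2.49/2360) = 0.02709
ε/(3.7D) = 1.06×10^-4; √(3.17ν²L/(gD³h_f)) = 5.92×10^-5
Q = -0.965·0.02709·ln(1.648×10^-4) = 0.2277 m³/s
Check: V = 0.836 m/s, Re = 3.22×10^5, f = 0.01757, h_f = 2.51 m ≈ 2.49 m ✓

Q ≈ 228 L/s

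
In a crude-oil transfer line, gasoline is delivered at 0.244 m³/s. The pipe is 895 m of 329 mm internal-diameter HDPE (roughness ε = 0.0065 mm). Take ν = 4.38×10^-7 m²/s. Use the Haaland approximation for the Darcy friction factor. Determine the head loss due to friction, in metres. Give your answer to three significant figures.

V = 4Q/(πD²) = 4·0.244/(π·0.329²) = 2.870 m/s
Re = VD/ν = 2.870·0.329/4.38×10^-7 = 2.16×10^6 → turbulent
ε/D = 0.0065/329 = 1.98×10^-5
Haaland: f = 0.01084
h_f = f(L/D)V²/(2g) = 0.01084·(895/0.329)·2.870²/(2·9.81) = 12.38 m

h_f ≈ 12.4 m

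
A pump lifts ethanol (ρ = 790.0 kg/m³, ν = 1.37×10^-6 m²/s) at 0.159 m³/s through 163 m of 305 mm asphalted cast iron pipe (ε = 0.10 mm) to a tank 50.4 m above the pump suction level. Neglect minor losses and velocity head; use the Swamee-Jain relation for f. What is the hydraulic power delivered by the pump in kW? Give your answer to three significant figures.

P_hyd ≈ 64.7 kW

V = 4Q/(πD²) = 2.176 m/s; Re = 4.84×10^5; ε/D = 3.28×10^-4; f = 0.01662
h_f = f(L/D)V²/2g = 2.145 m
Total head H = z + h_f = 50.4 + 2.145 = 52.54 m
P_hyd = ρgQH = 790.0·9.81·0.159·52.54 = 64.75 kW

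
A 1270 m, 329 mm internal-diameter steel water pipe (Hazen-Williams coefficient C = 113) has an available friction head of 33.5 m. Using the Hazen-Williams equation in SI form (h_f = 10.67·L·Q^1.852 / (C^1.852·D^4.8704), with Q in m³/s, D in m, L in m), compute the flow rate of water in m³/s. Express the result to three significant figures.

Rearranging: Q = [h_f·C^1.852·D^4.8704 / (10.67·L)]^(1/1.852)
Q = [33.5·113^1.852·0.329^4.8704 / (10.67·1270)]^0.540 = 0.2376 m³/s

Q ≈ 0.238 m³/s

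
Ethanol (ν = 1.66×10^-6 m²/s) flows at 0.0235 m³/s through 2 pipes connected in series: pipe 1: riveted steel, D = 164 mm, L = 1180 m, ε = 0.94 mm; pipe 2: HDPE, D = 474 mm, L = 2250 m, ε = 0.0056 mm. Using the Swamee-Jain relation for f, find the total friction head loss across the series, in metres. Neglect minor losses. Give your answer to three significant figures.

H ≈ 14.9 m

Pipe 1: V = 1.112 m/s, Re = 1.10×10^5, ε/D = 0.00573, f = 0.03269, h_1 = f(L/D)V²/2g = 14.84 m
Pipe 2: V = 0.1332 m/s, Re = 3.80×10^4, ε/D = 1.18×10^-5, f = 0.02214, h_2 = f(L/D)V²/2g = 0.09502 m
Series → Q common, losses add: H = Σh = 14.93 m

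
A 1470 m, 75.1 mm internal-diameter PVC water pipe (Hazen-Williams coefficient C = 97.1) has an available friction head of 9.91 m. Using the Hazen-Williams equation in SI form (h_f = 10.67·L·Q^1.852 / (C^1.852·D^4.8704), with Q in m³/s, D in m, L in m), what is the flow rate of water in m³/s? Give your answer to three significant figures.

Rearranging: Q = [h_f·C^1.852·D^4.8704 / (10.67·L)]^(1/1.852)
Q = [9.91·97.1^1.852·0.0751^4.8704 / (10.67·1470)]^0.540 = 0.002008 m³/s

Q ≈ 0.00201 m³/s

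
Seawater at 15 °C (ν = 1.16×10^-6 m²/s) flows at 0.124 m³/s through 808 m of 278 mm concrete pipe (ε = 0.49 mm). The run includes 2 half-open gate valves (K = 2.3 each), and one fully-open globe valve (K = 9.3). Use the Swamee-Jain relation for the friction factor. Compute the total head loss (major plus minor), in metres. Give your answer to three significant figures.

H_L ≈ 17.3 m

V = 4Q/(πD²) = 2.043 m/s; V²/2g = 0.2127 m
Re = 4.90×10^5, ε/D = 0.00176 → f = 0.02318 (Swamee-Jain)
Major: h_f = f(L/D)·V²/2g = 0.02318·2906·0.2127 = 14.33 m
Minor: ΣK = 13.9; h_m = ΣK·V²/2g = 2.957 m
Total H_L = 14.33 + 2.957 = 17.29 m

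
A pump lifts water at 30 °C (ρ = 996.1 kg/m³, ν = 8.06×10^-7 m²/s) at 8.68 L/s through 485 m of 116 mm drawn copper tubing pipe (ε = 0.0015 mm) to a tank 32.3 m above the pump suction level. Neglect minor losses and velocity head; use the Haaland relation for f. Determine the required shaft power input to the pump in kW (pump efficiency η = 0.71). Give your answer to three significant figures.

V = 4Q/(πD²) = 0.8213 m/s; Re = 1.18×10^5; ε/D = 1.29×10^-5; f = 0.01727
h_f = f(L/D)V²/2g = 2.483 m
Total head H = z + h_f = 32.3 + 2.483 = 34.78 m
P_hyd = ρgQH = 996.1·9.81·0.00868·34.78 = 2.950 kW
P_shaft = P_hyd/η = 2.950/0.71 = 4.155 kW

P_shaft ≈ 4.16 kW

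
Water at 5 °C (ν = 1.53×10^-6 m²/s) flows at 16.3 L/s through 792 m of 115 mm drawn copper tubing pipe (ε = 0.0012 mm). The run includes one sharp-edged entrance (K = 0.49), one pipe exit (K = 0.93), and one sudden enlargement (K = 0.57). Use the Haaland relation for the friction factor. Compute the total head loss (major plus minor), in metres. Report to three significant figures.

H_L ≈ 15.2 m

V = 4Q/(πD²) = 1.569 m/s; V²/2g = 0.1255 m
Re = 1.18×10^5, ε/D = 1.04×10^-5 → f = 0.01727 (Haaland)
Major: h_f = f(L/D)·V²/2g = 0.01727·6887·0.1255 = 14.93 m
Minor: ΣK = 1.99; h_m = ΣK·V²/2g = 0.2498 m
Total H_L = 14.93 + 0.2498 = 15.18 m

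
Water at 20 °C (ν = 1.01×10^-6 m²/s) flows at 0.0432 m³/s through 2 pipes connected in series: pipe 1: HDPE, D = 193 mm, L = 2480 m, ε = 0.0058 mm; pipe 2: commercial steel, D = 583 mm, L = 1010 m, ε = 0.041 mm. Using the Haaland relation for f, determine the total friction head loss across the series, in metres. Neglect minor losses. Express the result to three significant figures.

H ≈ 21.1 m

Pipe 1: V = 1.477 m/s, Re = 2.82×10^5, ε/D = 3.01×10^-5, f = 0.01475, h_1 = f(L/D)V²/2g = 21.07 m
Pipe 2: V = 0.1618 m/s, Re = 9.34×10^4, ε/D = 7.03×10^-5, f = 0.01837, h_2 = f(L/D)V²/2g = 0.04248 m
Series → Q common, losses add: H = Σh = 21.11 m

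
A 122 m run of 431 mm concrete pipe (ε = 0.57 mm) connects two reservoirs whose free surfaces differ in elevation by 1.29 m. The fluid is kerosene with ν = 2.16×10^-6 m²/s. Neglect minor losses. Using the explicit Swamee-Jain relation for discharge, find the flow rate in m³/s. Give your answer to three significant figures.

Swamee-Jain (Type II): Q = -0.965·√(gD⁵h_f/L)·ln[ε/(3.7D) + √(3.17ν²L/(gD³h_f))]
√(gD⁵h_f/L) = √(9.81·0.431⁵·1.29/122) = 0.03928
ε/(3.7D) = 3.57×10^-4; √(3.17ν²L/(gD³h_f)) = 4.22×10^-5
Q = -0.965·0.03928·ln(3.996×10^-4) = 0.2966 m³/s
Check: V = 2.03 m/s, Re = 4.06×10^5, f = 0.02177, h_f = 1.30 m ≈ 1.29 m ✓

Q ≈ 0.297 m³/s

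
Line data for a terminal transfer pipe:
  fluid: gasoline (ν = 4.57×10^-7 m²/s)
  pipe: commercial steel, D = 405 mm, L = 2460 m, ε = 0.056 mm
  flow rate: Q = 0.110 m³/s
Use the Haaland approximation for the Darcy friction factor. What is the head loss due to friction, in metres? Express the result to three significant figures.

h_f ≈ 3.19 m

V = 4Q/(πD²) = 4·0.110/(π·0.405²) = 0.8539 m/s
Re = VD/ν = 0.8539·0.405/4.57×10^-7 = 7.57×10^5 → turbulent
ε/D = 0.056/405 = 1.38×10^-4
Haaland: f = 0.01414
h_f = f(L/D)V²/(2g) = 0.01414·(2460/0.405)·0.8539²/(2·9.81) = 3.192 m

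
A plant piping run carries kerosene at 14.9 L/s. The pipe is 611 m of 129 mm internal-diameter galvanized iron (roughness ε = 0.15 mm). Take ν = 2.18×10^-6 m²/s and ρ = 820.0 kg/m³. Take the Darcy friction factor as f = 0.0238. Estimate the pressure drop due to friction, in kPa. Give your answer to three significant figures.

V = 4Q/(πD²) = 4·0.0149/(π·0.129²) = 1.140 m/s
h_f = f(L/D)V²/(2g) = 0.02380·(611/0.129)·1.140²/(2·9.81) = 7.467 m
Δp = ρg·h_f = 820.0·9.81·7.467 = 60.07 kPa

Δp ≈ 60.1 kPa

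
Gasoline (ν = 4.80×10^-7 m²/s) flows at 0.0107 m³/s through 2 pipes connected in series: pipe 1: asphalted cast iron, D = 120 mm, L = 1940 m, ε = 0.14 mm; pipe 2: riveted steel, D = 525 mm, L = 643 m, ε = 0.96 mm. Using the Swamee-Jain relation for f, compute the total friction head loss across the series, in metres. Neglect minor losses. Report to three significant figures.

H ≈ 16.0 m

Pipe 1: V = 0.9461 m/s, Re = 2.37×10^5, ε/D = 0.00117, f = 0.02164, h_1 = f(L/D)V²/2g = 15.96 m
Pipe 2: V = 0.04943 m/s, Re = 5.41×10^4, ε/D = 0.00183, f = 0.02616, h_2 = f(L/D)V²/2g = 0.003989 m
Series → Q common, losses add: H = Σh = 15.96 m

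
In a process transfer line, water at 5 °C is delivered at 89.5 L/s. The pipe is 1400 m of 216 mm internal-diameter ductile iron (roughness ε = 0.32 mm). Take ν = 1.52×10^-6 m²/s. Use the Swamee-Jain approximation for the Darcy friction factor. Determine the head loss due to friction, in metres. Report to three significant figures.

h_f ≈ 44.2 m

V = 4Q/(πD²) = 4·0.0895/(π·0.216²) = 2.442 m/s
Re = VD/ν = 2.442·0.216/1.52×10^-6 = 3.47×10^5 → turbulent
ε/D = 0.32/216 = 0.00148
Swamee-Jain: f = 0.02244
h_f = f(L/D)V²/(2g) = 0.02244·(1400/0.216)·2.442²/(2·9.81) = 44.23 m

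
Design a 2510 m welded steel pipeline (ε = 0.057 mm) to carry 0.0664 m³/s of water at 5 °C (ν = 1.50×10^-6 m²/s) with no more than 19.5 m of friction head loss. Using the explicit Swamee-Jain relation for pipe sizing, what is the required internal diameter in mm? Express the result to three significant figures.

D ≈ 243 mm

Swamee-Jain (Type III): D = 0.66·[ε^1.25·(LQ²/(gh_f))^4.75 + ν·Q^9.4·(L/(gh_f))^5.2]^0.04
LQ²/(gh_f) = 0.05785; L/(gh_f) = 13.12
Term 1 = ε^1.25·(…)^4.75 = 6.54×10^-12; Term 2 = ν·Q^9.4·(…)^5.2 = 8.28×10^-12
D = 0.66·(6.54×10^-12 + 8.28×10^-12)^0.04 = 0.2434 m = 243 mm
Check: V = 1.43 m/s, Re = 2.32×10^5, f = 0.01706, h_f = 18.2 m ≈ 19.5 m ✓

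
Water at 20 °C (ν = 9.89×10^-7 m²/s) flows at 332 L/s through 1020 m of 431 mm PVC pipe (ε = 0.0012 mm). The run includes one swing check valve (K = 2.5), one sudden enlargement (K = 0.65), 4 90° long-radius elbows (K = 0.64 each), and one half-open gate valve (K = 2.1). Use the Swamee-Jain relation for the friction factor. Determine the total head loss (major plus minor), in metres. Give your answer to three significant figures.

V = 4Q/(πD²) = 2.276 m/s; V²/2g = 0.2639 m
Re = 9.92×10^5, ε/D = 2.78×10^-6 → f = 0.01169 (Swamee-Jain)
Major: h_f = f(L/D)·V²/2g = 0.01169·2367·0.2639 = 7.304 m
Minor: ΣK = 7.81; h_m = ΣK·V²/2g = 2.061 m
Total H_L = 7.304 + 2.061 = 9.365 m

H_L ≈ 9.36 m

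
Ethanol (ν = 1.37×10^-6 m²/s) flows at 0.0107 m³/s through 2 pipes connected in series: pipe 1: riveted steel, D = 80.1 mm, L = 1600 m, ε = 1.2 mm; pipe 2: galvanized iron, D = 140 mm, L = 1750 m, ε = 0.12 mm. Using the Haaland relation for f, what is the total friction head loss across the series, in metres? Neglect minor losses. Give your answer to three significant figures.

Pipe 1: V = 2.123 m/s, Re = 1.24×10^5, ε/D = 0.0150, f = 0.04412, h_1 = f(L/D)V²/2g = 202.5 m
Pipe 2: V = 0.6951 m/s, Re = 7.10×10^4, ε/D = 8.57×10^-4, f = 0.02227, h_2 = f(L/D)V²/2g = 6.856 m
Series → Q common, losses add: H = Σh = 209.4 m

H ≈ 209 m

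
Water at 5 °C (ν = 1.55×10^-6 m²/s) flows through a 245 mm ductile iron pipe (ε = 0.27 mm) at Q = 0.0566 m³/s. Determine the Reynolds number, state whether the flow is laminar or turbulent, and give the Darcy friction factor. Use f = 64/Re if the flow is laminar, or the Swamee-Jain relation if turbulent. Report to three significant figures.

Re ≈ 1.90×10^5; turbulent; f ≈ 0.0217

V = 4Q/(πD²) = 1.201 m/s
Re = VD/ν = 1.201·0.245/1.55×10^-6 = 1.90×10^5
Re > 4000 → turbulent; ε/D = 0.00110
Swamee-Jain: f = 0.02165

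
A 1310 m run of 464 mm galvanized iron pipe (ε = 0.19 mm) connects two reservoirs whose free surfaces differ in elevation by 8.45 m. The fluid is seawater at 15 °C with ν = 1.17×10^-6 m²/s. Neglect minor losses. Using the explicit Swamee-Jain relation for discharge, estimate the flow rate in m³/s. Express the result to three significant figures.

Q ≈ 0.317 m³/s

Swamee-Jain (Type II): Q = -0.965·√(gD⁵h_f/L)·ln[ε/(3.7D) + √(3.17ν²L/(gD³h_f))]
√(gD⁵h_f/L) = √(9.81·0.464⁵·8.45/1310) = 0.03689
ε/(3.7D) = 1.11×10^-4; √(3.17ν²L/(gD³h_f)) = 2.62×10^-5
Q = -0.965·0.03689·ln(1.369×10^-4) = 0.3167 m³/s
Check: V = 1.87 m/s, Re = 7.43×10^5, f = 0.01685, h_f = 8.50 m ≈ 8.45 m ✓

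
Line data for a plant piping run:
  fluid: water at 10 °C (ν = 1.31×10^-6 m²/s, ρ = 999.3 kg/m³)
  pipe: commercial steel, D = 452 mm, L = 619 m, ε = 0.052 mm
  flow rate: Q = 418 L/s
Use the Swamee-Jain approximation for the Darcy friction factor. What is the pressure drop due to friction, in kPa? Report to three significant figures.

V = 4Q/(πD²) = 4·0.418/(π·0.452²) = 2.605 m/s
Re = VD/ν = 2.605·0.452/1.31×10^-6 = 8.99×10^5 → turbulent
ε/D = 0.052/452 = 1.15×10^-4
Swamee-Jain: f = 0.01384
h_f = f(L/D)V²/(2g) = 0.01384·(619/0.452)·2.605²/(2·9.81) = 6.556 m
Δp = ρg·h_f = 999.3·9.81·6.556 = 64.27 kPa

Δp ≈ 64.3 kPa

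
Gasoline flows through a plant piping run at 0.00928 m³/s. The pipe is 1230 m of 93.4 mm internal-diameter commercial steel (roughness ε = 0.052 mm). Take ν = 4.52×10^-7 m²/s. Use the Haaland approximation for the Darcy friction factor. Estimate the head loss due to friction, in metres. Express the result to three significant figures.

V = 4Q/(πD²) = 4·0.00928/(π·0.0934²) = 1.354 m/s
Re = VD/ν = 1.354·0.0934/4.52×10^-7 = 2.80×10^5 → turbulent
ε/D = 0.052/93.4 = 5.57×10^-4
Haaland: f = 0.01848
h_f = f(L/D)V²/(2g) = 0.01848·(1230/0.0934)·1.354²/(2·9.81) = 22.75 m

h_f ≈ 22.7 m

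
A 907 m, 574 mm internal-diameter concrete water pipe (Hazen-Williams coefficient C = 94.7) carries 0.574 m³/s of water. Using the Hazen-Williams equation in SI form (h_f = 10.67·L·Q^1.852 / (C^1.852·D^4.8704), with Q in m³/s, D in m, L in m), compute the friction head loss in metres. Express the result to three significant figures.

h_f = 10.67·907·0.574^1.852 / (94.7^1.852·0.574^4.8704) = 11.31 m

h_f ≈ 11.3 m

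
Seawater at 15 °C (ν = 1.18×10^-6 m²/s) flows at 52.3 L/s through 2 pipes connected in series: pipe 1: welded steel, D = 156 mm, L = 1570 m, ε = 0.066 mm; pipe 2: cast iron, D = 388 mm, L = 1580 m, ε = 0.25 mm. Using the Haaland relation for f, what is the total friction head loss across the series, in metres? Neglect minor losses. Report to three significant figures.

Pipe 1: V = 2.736 m/s, Re = 3.62×10^5, ε/D = 4.23×10^-4, f = 0.01739, h_1 = f(L/D)V²/2g = 66.78 m
Pipe 2: V = 0.4423 m/s, Re = 1.45×10^5, ε/D = 6.44×10^-4, f = 0.01988, h_2 = f(L/D)V²/2g = 0.8071 m
Series → Q common, losses add: H = Σh = 67.58 m

H ≈ 67.6 m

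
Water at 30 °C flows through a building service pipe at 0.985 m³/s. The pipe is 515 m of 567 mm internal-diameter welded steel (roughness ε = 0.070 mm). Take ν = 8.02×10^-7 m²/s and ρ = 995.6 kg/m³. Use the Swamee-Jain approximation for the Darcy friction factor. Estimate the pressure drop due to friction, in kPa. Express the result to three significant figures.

V = 4Q/(πD²) = 4·0.985/(π·0.567²) = 3.901 m/s
Re = VD/ν = 3.901·0.567/8.02×10^-7 = 2.76×10^6 → turbulent
ε/D = 0.070/567 = 1.23×10^-4
Swamee-Jain: f = 0.01308
h_f = f(L/D)V²/(2g) = 0.01308·(515/0.567)·3.901²/(2·9.81) = 9.218 m
Δp = ρg·h_f = 995.6·9.81·9.218 = 90.03 kPa

Δp ≈ 90.0 kPa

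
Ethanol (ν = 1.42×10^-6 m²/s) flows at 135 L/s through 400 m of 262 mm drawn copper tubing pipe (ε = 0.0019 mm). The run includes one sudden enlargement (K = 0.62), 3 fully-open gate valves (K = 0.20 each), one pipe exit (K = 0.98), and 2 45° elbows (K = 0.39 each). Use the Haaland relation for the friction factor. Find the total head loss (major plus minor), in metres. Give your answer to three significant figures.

V = 4Q/(πD²) = 2.504 m/s; V²/2g = 0.3196 m
Re = 4.62×10^5, ε/D = 7.25×10^-6 → f = 0.01333 (Haaland)
Major: h_f = f(L/D)·V²/2g = 0.01333·1527·0.3196 = 6.502 m
Minor: ΣK = 2.98; h_m = ΣK·V²/2g = 0.9524 m
Total H_L = 6.502 + 0.9524 = 7.454 m

H_L ≈ 7.45 m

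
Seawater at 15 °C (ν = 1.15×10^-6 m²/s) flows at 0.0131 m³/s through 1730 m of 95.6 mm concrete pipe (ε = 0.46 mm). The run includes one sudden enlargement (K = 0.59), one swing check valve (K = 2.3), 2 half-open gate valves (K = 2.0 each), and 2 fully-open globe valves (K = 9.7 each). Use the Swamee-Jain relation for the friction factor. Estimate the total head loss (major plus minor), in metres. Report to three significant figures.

V = 4Q/(πD²) = 1.825 m/s; V²/2g = 0.1698 m
Re = 1.52×10^5, ε/D = 0.00481 → f = 0.03086 (Swamee-Jain)
Major: h_f = f(L/D)·V²/2g = 0.03086·18096·0.1698 = 94.81 m
Minor: ΣK = 26.3; h_m = ΣK·V²/2g = 4.463 m
Total H_L = 94.81 + 4.463 = 99.27 m

H_L ≈ 99.3 m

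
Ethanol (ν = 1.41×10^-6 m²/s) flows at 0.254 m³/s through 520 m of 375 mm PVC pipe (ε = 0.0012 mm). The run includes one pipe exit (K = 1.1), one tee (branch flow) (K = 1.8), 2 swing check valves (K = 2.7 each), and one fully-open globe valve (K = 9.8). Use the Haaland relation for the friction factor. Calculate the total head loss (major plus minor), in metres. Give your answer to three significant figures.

V = 4Q/(πD²) = 2.300 m/s; V²/2g = 0.2696 m
Re = 6.12×10^5, ε/D = 3.20×10^-6 → f = 0.01264 (Haaland)
Major: h_f = f(L/D)·V²/2g = 0.01264·1387·0.2696 = 4.727 m
Minor: ΣK = 18.1; h_m = ΣK·V²/2g = 4.879 m
Total H_L = 4.727 + 4.879 = 9.606 m

H_L ≈ 9.61 m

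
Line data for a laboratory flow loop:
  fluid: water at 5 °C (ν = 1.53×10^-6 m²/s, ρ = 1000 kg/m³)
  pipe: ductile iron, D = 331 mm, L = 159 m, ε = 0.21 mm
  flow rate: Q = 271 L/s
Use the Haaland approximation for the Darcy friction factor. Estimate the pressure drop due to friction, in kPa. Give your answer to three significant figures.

V = 4Q/(πD²) = 4·0.271/(π·0.331²) = 3.149 m/s
Re = VD/ν = 3.149·0.331/1.53×10^-6 = 6.81×10^5 → turbulent
ε/D = 0.21/331 = 6.34×10^-4
Haaland: f = 0.01820
h_f = f(L/D)V²/(2g) = 0.01820·(159/0.331)·3.149²/(2·9.81) = 4.420 m
Δp = ρg·h_f = 1000·9.81·4.420 = 43.36 kPa

Δp ≈ 43.4 kPa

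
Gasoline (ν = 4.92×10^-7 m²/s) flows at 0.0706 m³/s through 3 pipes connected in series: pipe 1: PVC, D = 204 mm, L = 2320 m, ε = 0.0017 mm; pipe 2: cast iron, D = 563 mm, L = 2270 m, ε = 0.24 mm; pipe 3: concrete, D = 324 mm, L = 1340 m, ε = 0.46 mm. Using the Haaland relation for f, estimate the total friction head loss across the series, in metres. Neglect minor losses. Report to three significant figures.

H ≈ 36.0 m

Pipe 1: V = 2.160 m/s, Re = 8.96×10^5, ε/D = 8.33×10^-6, f = 0.01194, h_1 = f(L/D)V²/2g = 32.29 m
Pipe 2: V = 0.2836 m/s, Re = 3.25×10^5, ε/D = 4.26×10^-4, f = 0.01753, h_2 = f(L/D)V²/2g = 0.2898 m
Pipe 3: V = 0.8563 m/s, Re = 5.64×10^5, ε/D = 0.00142, f = 0.02183, h_3 = f(L/D)V²/2g = 3.374 m
Series → Q common, losses add: H = Σh = 35.96 m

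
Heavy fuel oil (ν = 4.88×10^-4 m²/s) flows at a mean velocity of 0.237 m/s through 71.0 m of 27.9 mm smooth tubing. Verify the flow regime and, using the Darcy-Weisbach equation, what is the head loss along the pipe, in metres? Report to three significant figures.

Re = VD/ν = 0.237·0.02790/4.88×10^-4 = 13.5 → laminar (Re < 2300)
f = 64/Re = 4.723
h_f = f(L/D)V²/(2g) = 4.723·(71.0/0.02790)·0.237²/(2·9.81) = 34.41 m

h_f ≈ 34.4 m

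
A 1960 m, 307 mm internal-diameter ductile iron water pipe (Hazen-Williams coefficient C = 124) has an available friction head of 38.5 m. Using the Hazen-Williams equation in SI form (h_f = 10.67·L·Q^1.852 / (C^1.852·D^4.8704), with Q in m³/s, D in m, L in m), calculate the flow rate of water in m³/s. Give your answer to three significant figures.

Rearranging: Q = [h_f·C^1.852·D^4.8704 / (10.67·L)]^(1/1.852)
Q = [38.5·124^1.852·0.307^4.8704 / (10.67·1960)]^0.540 = 0.1853 m³/s

Q ≈ 0.185 m³/s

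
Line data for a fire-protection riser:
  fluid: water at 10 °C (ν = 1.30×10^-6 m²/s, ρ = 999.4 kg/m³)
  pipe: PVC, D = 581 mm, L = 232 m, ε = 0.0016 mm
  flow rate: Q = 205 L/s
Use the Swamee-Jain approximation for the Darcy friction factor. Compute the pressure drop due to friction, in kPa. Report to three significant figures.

V = 4Q/(πD²) = 4·0.205/(π·0.581²) = 0.7732 m/s
Re = VD/ν = 0.7732·0.581/1.30×10^-6 = 3.46×10^5 → turbulent
ε/D = 0.0016/581 = 2.75×10^-6
Swamee-Jain: f = 0.01404
h_f = f(L/D)V²/(2g) = 0.01404·(232/0.581)·0.7732²/(2·9.81) = 0.1708 m
Δp = ρg·h_f = 999.4·9.81·0.1708 = 1.674 kPa

Δp ≈ 1.67 kPa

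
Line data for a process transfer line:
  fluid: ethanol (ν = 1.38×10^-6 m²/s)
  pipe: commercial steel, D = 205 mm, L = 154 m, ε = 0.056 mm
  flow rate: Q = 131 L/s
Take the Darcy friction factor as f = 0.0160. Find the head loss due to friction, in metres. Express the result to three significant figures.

h_f ≈ 9.65 m

V = 4Q/(πD²) = 4·0.131/(π·0.205²) = 3.969 m/s
h_f = f(L/D)V²/(2g) = 0.01600·(154/0.205)·3.969²/(2·9.81) = 9.650 m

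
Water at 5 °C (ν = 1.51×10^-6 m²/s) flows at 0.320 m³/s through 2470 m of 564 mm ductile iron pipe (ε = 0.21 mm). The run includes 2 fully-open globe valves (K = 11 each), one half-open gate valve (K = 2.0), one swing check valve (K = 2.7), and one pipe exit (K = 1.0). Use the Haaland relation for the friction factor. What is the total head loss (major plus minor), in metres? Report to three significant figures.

V = 4Q/(πD²) = 1.281 m/s; V²/2g = 0.08362 m
Re = 4.78×10^5, ε/D = 3.72×10^-4 → f = 0.01675 (Haaland)
Major: h_f = f(L/D)·V²/2g = 0.01675·4379·0.08362 = 6.134 m
Minor: ΣK = 27.7; h_m = ΣK·V²/2g = 2.316 m
Total H_L = 6.134 + 2.316 = 8.450 m

H_L ≈ 8.45 m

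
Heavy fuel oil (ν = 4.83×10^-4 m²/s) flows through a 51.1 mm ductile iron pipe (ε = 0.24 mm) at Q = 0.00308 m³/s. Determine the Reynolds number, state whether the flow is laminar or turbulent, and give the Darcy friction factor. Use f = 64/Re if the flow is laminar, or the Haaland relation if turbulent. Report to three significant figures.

Re ≈ 159; laminar; f = 64/Re ≈ 0.403

V = 4Q/(πD²) = 1.502 m/s
Re = VD/ν = 1.502·0.0511/4.83×10^-4 = 159
Re < 2300 → laminar → f = 64/Re = 0.4028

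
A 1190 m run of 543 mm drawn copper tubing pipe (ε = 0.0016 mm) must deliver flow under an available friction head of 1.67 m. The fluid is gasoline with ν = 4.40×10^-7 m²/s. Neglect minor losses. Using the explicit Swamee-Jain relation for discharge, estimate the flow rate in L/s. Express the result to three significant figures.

Q ≈ 269 L/s

Swamee-Jain (Type II): Q = -0.965·√(gD⁵h_f/L)·ln[ε/(3.7D) + √(3.17ν²L/(gD³h_f))]
√(gD⁵h_f/L) = √(9.81·0.543⁵·1.67/1190) = 0.02549
ε/(3.7D) = 7.96×10^-7; √(3.17ν²L/(gD³h_f)) = 1.67×10^-5
Q = -0.965·0.02549·ln(1.748×10^-5) = 0.2695 m³/s
Check: V = 1.16 m/s, Re = 1.44×10^6, f = 0.01102, h_f = 1.67 m ≈ 1.67 m ✓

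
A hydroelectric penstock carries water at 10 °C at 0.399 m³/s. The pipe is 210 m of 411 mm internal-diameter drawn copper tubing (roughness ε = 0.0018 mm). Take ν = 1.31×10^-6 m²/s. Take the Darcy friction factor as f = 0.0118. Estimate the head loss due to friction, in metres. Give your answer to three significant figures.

V = 4Q/(πD²) = 4·0.399/(π·0.411²) = 3.007 m/s
h_f = f(L/D)V²/(2g) = 0.01180·(210/0.411)·3.007²/(2·9.81) = 2.779 m

h_f ≈ 2.78 m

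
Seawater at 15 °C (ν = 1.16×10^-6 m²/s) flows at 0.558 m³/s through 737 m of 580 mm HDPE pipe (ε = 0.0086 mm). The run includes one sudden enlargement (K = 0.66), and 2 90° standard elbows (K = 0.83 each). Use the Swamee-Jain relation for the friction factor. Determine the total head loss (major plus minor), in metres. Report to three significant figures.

H_L ≈ 3.96 m

V = 4Q/(πD²) = 2.112 m/s; V²/2g = 0.2273 m
Re = 1.06×10^6, ε/D = 1.48×10^-5 → f = 0.01187 (Swamee-Jain)
Major: h_f = f(L/D)·V²/2g = 0.01187·1271·0.2273 = 3.429 m
Minor: ΣK = 2.32; h_m = ΣK·V²/2g = 0.5274 m
Total H_L = 3.429 + 0.5274 = 3.957 m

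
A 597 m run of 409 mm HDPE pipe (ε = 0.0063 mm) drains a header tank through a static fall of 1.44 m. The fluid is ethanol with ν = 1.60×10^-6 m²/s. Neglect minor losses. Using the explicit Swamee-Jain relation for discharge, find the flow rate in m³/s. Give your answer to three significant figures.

Swamee-Jain (Type II): Q = -0.965·√(gD⁵h_f/L)·ln[ε/(3.7D) + √(3.17ν²L/(gD³h_f))]
√(gD⁵h_f/L) = √(9.81·0.409⁵·1.44/597) = 0.01646
ε/(3.7D) = 4.16×10^-6; √(3.17ν²L/(gD³h_f)) = 7.08×10^-5
Q = -0.965·0.01646·ln(7.496×10^-5) = 0.1508 m³/s
Check: V = 1.15 m/s, Re = 2.93×10^5, f = 0.01461, h_f = 1.43 m ≈ 1.44 m ✓

Q ≈ 0.151 m³/s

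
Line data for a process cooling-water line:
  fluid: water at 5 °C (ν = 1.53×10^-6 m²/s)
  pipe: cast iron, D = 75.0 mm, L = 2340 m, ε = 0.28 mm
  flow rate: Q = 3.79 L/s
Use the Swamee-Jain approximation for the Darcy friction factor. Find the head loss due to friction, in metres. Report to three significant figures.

h_f ≈ 36.0 m

V = 4Q/(πD²) = 4·0.00379/(π·0.0750²) = 0.8579 m/s
Re = VD/ν = 0.8579·0.0750/1.53×10^-6 = 4.21×10^4 → turbulent
ε/D = 0.28/75.0 = 0.00373
Swamee-Jain: f = 0.03073
h_f = f(L/D)V²/(2g) = 0.03073·(2340/0.0750)·0.8579²/(2·9.81) = 35.96 m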